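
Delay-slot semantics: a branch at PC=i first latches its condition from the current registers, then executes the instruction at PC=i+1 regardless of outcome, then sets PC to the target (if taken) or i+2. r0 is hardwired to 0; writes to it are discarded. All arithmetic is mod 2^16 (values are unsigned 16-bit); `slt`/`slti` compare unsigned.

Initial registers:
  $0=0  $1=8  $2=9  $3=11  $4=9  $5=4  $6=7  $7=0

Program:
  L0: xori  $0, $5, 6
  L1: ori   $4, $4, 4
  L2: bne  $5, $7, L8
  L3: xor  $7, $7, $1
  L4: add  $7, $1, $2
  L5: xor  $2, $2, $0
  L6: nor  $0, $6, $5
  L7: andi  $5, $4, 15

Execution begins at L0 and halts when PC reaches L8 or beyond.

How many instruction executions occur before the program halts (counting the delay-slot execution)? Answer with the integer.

4

[0] xori  $0, $5, 6  →  {$0:0, $1:8, $2:9, $3:11, $4:9, $5:4, $6:7, $7:0}
[1] ori   $4, $4, 4  →  {$0:0, $1:8, $2:9, $3:11, $4:13, $5:4, $6:7, $7:0}
[2] bne  $5, $7, L8  →  {$0:0, $1:8, $2:9, $3:11, $4:13, $5:4, $6:7, $7:0}  ⟨branch taken⟩
[3] xor  $7, $7, $1  →  {$0:0, $1:8, $2:9, $3:11, $4:13, $5:4, $6:7, $7:8}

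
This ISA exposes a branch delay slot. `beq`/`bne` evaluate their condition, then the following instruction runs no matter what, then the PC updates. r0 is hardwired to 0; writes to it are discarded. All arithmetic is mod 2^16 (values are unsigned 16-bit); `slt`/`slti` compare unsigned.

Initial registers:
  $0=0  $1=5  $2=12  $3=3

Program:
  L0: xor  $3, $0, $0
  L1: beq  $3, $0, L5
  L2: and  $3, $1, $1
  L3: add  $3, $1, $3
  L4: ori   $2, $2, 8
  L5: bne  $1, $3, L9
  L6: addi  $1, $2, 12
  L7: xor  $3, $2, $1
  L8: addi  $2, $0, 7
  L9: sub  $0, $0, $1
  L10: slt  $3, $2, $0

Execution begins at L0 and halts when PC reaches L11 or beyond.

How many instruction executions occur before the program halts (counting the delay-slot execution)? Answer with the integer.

9

[0] xor  $3, $0, $0  →  {$0:0, $1:5, $2:12, $3:0}
[1] beq  $3, $0, L5  →  {$0:0, $1:5, $2:12, $3:0}  ⟨branch taken⟩
[2] and  $3, $1, $1  →  {$0:0, $1:5, $2:12, $3:5}
[5] bne  $1, $3, L9  →  {$0:0, $1:5, $2:12, $3:5}  ⟨branch fallthrough⟩
[6] addi  $1, $2, 12  →  {$0:0, $1:24, $2:12, $3:5}
[7] xor  $3, $2, $1  →  {$0:0, $1:24, $2:12, $3:20}
[8] addi  $2, $0, 7  →  {$0:0, $1:24, $2:7, $3:20}
[9] sub  $0, $0, $1  →  {$0:0, $1:24, $2:7, $3:20}
[10] slt  $3, $2, $0  →  {$0:0, $1:24, $2:7, $3:0}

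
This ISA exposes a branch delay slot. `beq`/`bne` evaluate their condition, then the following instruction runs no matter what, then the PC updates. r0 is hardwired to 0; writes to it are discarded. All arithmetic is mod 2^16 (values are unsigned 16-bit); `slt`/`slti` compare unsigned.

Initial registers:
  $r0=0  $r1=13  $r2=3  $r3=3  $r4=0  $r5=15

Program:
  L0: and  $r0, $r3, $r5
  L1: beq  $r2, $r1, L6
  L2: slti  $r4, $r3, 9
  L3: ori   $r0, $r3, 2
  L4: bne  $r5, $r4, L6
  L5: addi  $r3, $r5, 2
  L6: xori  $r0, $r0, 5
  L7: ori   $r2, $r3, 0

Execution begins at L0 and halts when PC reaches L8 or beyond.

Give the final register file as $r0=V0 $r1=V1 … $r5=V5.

#0 and  $r0, $r3, $r5 ; 0/13/3/3/0/15
#1 beq  $r2, $r1, L6 ; 0/13/3/3/0/15 ; →fallthru
#2 slti  $r4, $r3, 9 ; 0/13/3/3/1/15
#3 ori   $r0, $r3, 2 ; 0/13/3/3/1/15
#4 bne  $r5, $r4, L6 ; 0/13/3/3/1/15 ; →target
#5 addi  $r3, $r5, 2 ; 0/13/3/17/1/15
#6 xori  $r0, $r0, 5 ; 0/13/3/17/1/15
#7 ori   $r2, $r3, 0 ; 0/13/17/17/1/15

$r0=0 $r1=13 $r2=17 $r3=17 $r4=1 $r5=15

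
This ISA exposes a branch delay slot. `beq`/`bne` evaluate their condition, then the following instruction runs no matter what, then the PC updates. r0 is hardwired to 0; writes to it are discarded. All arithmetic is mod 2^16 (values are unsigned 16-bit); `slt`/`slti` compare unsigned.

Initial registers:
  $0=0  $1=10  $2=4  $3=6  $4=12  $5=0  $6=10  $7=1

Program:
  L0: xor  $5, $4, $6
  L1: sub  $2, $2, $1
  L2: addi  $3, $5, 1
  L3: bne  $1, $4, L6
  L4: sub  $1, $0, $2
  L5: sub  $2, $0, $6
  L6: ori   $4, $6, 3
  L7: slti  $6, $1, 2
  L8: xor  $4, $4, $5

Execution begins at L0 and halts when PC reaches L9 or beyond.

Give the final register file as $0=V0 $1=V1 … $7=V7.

$0=0 $1=6 $2=65530 $3=7 $4=13 $5=6 $6=0 $7=1

[0] xor  $5, $4, $6  →  {$0:0, $1:10, $2:4, $3:6, $4:12, $5:6, $6:10, $7:1}
[1] sub  $2, $2, $1  →  {$0:0, $1:10, $2:65530, $3:6, $4:12, $5:6, $6:10, $7:1}
[2] addi  $3, $5, 1  →  {$0:0, $1:10, $2:65530, $3:7, $4:12, $5:6, $6:10, $7:1}
[3] bne  $1, $4, L6  →  {$0:0, $1:10, $2:65530, $3:7, $4:12, $5:6, $6:10, $7:1}  ⟨branch taken⟩
[4] sub  $1, $0, $2  →  {$0:0, $1:6, $2:65530, $3:7, $4:12, $5:6, $6:10, $7:1}
[6] ori   $4, $6, 3  →  {$0:0, $1:6, $2:65530, $3:7, $4:11, $5:6, $6:10, $7:1}
[7] slti  $6, $1, 2  →  {$0:0, $1:6, $2:65530, $3:7, $4:11, $5:6, $6:0, $7:1}
[8] xor  $4, $4, $5  →  {$0:0, $1:6, $2:65530, $3:7, $4:13, $5:6, $6:0, $7:1}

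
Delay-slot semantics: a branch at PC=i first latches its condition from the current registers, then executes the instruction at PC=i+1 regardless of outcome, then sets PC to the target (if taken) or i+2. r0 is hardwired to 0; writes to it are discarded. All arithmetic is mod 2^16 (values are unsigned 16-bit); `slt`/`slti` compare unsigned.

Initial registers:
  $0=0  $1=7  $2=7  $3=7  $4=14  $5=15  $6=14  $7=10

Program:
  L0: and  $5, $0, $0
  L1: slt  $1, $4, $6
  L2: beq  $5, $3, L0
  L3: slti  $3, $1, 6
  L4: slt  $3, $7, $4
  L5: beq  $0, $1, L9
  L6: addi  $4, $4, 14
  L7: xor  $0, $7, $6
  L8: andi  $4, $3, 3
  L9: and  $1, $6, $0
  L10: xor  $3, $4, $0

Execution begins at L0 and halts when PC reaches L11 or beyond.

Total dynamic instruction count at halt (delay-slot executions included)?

#0 and  $5, $0, $0 ; 0/7/7/7/14/0/14/10
#1 slt  $1, $4, $6 ; 0/0/7/7/14/0/14/10
#2 beq  $5, $3, L0 ; 0/0/7/7/14/0/14/10 ; →fallthru
#3 slti  $3, $1, 6 ; 0/0/7/1/14/0/14/10
#4 slt  $3, $7, $4 ; 0/0/7/1/14/0/14/10
#5 beq  $0, $1, L9 ; 0/0/7/1/14/0/14/10 ; →target
#6 addi  $4, $4, 14 ; 0/0/7/1/28/0/14/10
#9 and  $1, $6, $0 ; 0/0/7/1/28/0/14/10
#10 xor  $3, $4, $0 ; 0/0/7/28/28/0/14/10

9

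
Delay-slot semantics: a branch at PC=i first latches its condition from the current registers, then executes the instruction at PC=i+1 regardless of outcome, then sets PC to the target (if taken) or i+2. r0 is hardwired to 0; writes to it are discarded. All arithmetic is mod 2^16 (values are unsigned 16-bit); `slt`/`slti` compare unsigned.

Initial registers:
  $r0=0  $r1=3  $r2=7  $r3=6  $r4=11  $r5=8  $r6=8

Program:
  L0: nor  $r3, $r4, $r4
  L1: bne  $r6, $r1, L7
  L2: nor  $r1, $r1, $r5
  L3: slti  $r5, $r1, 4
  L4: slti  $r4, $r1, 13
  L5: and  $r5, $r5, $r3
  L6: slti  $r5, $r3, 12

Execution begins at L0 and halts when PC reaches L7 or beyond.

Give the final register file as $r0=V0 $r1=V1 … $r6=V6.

#0 nor  $r3, $r4, $r4 ; 0/3/7/65524/11/8/8
#1 bne  $r6, $r1, L7 ; 0/3/7/65524/11/8/8 ; →target
#2 nor  $r1, $r1, $r5 ; 0/65524/7/65524/11/8/8

$r0=0 $r1=65524 $r2=7 $r3=65524 $r4=11 $r5=8 $r6=8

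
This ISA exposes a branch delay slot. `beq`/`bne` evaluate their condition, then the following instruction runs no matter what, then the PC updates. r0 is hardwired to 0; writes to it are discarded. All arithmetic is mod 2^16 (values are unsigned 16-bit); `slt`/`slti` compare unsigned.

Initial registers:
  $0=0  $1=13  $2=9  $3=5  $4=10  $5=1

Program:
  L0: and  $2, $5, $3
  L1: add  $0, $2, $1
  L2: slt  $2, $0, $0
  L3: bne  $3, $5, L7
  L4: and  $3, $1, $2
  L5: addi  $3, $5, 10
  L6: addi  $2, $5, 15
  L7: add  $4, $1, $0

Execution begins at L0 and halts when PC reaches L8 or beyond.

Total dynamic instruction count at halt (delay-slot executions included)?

6

PC=0  and  $2, $5, $3        | $0=0 $1=13 $2=1 $3=5 $4=10 $5=1
PC=1  add  $0, $2, $1        | $0=0 $1=13 $2=1 $3=5 $4=10 $5=1
PC=2  slt  $2, $0, $0        | $0=0 $1=13 $2=0 $3=5 $4=10 $5=1
PC=3  bne  $3, $5, L7        | $0=0 $1=13 $2=0 $3=5 $4=10 $5=1  [TAKEN]
PC=4  and  $3, $1, $2        | $0=0 $1=13 $2=0 $3=0 $4=10 $5=1
PC=7  add  $4, $1, $0        | $0=0 $1=13 $2=0 $3=0 $4=13 $5=1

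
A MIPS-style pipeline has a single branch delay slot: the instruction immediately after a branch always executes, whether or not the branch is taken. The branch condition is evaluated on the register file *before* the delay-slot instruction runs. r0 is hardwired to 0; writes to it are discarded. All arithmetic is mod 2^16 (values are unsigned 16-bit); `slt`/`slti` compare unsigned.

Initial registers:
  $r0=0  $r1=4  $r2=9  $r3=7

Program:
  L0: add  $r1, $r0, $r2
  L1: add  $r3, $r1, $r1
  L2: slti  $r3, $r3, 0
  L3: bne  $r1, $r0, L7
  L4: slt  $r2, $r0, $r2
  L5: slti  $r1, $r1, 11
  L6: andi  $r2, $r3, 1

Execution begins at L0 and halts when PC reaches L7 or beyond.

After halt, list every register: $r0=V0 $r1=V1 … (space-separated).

  step pc=0: add  $r1, $r0, $r2  regs=(0,9,9,7)
  step pc=1: add  $r3, $r1, $r1  regs=(0,9,9,18)
  step pc=2: slti  $r3, $r3, 0  regs=(0,9,9,0)
  step pc=3: bne  $r1, $r0, L7  cond=T  regs=(0,9,9,0)
  step pc=4: slt  $r2, $r0, $r2  regs=(0,9,1,0)

$r0=0 $r1=9 $r2=1 $r3=0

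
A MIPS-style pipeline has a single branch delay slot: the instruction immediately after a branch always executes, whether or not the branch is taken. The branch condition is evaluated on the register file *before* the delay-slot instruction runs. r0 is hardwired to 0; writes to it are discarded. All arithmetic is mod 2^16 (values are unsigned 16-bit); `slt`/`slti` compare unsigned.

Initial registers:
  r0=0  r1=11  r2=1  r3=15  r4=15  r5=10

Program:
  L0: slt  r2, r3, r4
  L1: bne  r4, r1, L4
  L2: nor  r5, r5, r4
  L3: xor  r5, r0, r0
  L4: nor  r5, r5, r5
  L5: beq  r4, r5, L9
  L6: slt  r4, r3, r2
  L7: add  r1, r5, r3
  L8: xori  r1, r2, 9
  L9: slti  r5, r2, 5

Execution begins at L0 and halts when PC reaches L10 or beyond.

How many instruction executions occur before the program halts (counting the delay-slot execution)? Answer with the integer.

#0 slt  r2, r3, r4 ; 0/11/0/15/15/10
#1 bne  r4, r1, L4 ; 0/11/0/15/15/10 ; →target
#2 nor  r5, r5, r4 ; 0/11/0/15/15/65520
#4 nor  r5, r5, r5 ; 0/11/0/15/15/15
#5 beq  r4, r5, L9 ; 0/11/0/15/15/15 ; →target
#6 slt  r4, r3, r2 ; 0/11/0/15/0/15
#9 slti  r5, r2, 5 ; 0/11/0/15/0/1

7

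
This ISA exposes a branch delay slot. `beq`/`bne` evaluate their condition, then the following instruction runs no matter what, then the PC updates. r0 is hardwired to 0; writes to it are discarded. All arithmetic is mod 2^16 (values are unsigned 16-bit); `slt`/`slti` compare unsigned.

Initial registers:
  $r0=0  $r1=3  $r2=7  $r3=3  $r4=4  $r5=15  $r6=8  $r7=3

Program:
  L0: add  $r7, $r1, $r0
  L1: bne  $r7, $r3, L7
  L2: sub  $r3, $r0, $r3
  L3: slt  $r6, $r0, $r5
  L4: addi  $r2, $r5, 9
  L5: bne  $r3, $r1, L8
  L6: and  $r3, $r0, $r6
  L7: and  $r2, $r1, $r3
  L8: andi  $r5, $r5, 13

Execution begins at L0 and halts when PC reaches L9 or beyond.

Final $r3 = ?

0

PC=0  add  $r7, $r1, $r0     | $r0=0 $r1=3 $r2=7 $r3=3 $r4=4 $r5=15 $r6=8 $r7=3
PC=1  bne  $r7, $r3, L7      | $r0=0 $r1=3 $r2=7 $r3=3 $r4=4 $r5=15 $r6=8 $r7=3  [not taken]
PC=2  sub  $r3, $r0, $r3     | $r0=0 $r1=3 $r2=7 $r3=65533 $r4=4 $r5=15 $r6=8 $r7=3
PC=3  slt  $r6, $r0, $r5     | $r0=0 $r1=3 $r2=7 $r3=65533 $r4=4 $r5=15 $r6=1 $r7=3
PC=4  addi  $r2, $r5, 9      | $r0=0 $r1=3 $r2=24 $r3=65533 $r4=4 $r5=15 $r6=1 $r7=3
PC=5  bne  $r3, $r1, L8      | $r0=0 $r1=3 $r2=24 $r3=65533 $r4=4 $r5=15 $r6=1 $r7=3  [TAKEN]
PC=6  and  $r3, $r0, $r6     | $r0=0 $r1=3 $r2=24 $r3=0 $r4=4 $r5=15 $r6=1 $r7=3
PC=8  andi  $r5, $r5, 13     | $r0=0 $r1=3 $r2=24 $r3=0 $r4=4 $r5=13 $r6=1 $r7=3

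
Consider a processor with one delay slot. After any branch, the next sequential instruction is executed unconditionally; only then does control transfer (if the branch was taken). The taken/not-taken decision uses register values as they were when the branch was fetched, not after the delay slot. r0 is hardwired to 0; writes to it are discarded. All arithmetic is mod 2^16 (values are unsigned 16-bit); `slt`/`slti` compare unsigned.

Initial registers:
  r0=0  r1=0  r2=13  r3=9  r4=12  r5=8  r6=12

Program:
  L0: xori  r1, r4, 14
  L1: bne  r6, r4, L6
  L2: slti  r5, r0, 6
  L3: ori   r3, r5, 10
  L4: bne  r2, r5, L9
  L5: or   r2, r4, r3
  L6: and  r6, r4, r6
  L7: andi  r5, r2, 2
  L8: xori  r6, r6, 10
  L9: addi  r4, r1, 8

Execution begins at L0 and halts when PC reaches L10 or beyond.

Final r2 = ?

15

#0 xori  r1, r4, 14 ; 0/2/13/9/12/8/12
#1 bne  r6, r4, L6 ; 0/2/13/9/12/8/12 ; →fallthru
#2 slti  r5, r0, 6 ; 0/2/13/9/12/1/12
#3 ori   r3, r5, 10 ; 0/2/13/11/12/1/12
#4 bne  r2, r5, L9 ; 0/2/13/11/12/1/12 ; →target
#5 or   r2, r4, r3 ; 0/2/15/11/12/1/12
#9 addi  r4, r1, 8 ; 0/2/15/11/10/1/12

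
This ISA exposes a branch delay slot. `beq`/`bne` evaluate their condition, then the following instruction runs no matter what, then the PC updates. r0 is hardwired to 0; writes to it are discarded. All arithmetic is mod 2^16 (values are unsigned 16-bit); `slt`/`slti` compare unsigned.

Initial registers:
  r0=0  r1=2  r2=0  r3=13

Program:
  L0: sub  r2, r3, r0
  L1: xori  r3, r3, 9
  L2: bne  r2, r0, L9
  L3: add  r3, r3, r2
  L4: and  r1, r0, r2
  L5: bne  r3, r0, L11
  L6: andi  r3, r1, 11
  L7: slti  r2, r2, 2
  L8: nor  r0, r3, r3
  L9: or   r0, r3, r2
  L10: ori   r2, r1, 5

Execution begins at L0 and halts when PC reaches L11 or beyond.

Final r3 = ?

#0 sub  r2, r3, r0 ; 0/2/13/13
#1 xori  r3, r3, 9 ; 0/2/13/4
#2 bne  r2, r0, L9 ; 0/2/13/4 ; →target
#3 add  r3, r3, r2 ; 0/2/13/17
#9 or   r0, r3, r2 ; 0/2/13/17
#10 ori   r2, r1, 5 ; 0/2/7/17

17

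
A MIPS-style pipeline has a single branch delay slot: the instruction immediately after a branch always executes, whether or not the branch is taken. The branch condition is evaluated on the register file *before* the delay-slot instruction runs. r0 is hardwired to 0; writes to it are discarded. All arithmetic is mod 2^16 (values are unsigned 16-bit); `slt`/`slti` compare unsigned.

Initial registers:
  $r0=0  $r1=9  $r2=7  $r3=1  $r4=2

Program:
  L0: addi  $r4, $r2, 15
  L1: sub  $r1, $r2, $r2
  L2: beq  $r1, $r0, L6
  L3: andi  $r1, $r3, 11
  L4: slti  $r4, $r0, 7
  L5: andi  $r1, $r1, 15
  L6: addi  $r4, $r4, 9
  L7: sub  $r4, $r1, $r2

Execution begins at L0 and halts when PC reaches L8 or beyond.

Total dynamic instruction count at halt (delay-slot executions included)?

[0] addi  $r4, $r2, 15  →  {$r0:0, $r1:9, $r2:7, $r3:1, $r4:22}
[1] sub  $r1, $r2, $r2  →  {$r0:0, $r1:0, $r2:7, $r3:1, $r4:22}
[2] beq  $r1, $r0, L6  →  {$r0:0, $r1:0, $r2:7, $r3:1, $r4:22}  ⟨branch taken⟩
[3] andi  $r1, $r3, 11  →  {$r0:0, $r1:1, $r2:7, $r3:1, $r4:22}
[6] addi  $r4, $r4, 9  →  {$r0:0, $r1:1, $r2:7, $r3:1, $r4:31}
[7] sub  $r4, $r1, $r2  →  {$r0:0, $r1:1, $r2:7, $r3:1, $r4:65530}

6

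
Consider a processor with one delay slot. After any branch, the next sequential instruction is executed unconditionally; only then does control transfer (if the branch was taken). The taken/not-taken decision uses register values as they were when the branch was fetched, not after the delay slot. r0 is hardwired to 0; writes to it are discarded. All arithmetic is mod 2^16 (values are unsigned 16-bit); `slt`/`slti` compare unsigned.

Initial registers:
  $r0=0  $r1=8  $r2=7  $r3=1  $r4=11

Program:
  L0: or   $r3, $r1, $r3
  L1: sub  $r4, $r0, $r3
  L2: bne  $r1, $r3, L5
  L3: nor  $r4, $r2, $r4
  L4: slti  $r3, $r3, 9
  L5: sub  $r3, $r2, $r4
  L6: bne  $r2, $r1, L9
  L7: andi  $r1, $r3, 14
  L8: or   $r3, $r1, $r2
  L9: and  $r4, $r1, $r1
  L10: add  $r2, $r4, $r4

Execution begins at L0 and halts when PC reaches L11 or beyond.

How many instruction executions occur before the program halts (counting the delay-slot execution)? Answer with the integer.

#0 or   $r3, $r1, $r3 ; 0/8/7/9/11
#1 sub  $r4, $r0, $r3 ; 0/8/7/9/65527
#2 bne  $r1, $r3, L5 ; 0/8/7/9/65527 ; →target
#3 nor  $r4, $r2, $r4 ; 0/8/7/9/8
#5 sub  $r3, $r2, $r4 ; 0/8/7/65535/8
#6 bne  $r2, $r1, L9 ; 0/8/7/65535/8 ; →target
#7 andi  $r1, $r3, 14 ; 0/14/7/65535/8
#9 and  $r4, $r1, $r1 ; 0/14/7/65535/14
#10 add  $r2, $r4, $r4 ; 0/14/28/65535/14

9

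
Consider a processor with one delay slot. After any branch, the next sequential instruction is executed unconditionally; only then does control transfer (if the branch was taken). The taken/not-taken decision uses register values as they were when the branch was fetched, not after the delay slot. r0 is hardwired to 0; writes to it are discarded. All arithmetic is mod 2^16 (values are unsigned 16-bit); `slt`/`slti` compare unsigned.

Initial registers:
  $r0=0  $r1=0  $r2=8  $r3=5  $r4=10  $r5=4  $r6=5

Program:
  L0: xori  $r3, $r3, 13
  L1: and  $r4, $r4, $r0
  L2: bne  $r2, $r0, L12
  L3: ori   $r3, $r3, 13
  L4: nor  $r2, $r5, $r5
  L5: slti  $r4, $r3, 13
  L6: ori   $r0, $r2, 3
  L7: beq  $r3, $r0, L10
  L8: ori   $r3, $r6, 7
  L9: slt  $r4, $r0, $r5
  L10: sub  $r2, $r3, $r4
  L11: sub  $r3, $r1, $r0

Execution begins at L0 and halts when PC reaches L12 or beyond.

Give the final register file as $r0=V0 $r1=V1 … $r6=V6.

[0] xori  $r3, $r3, 13  →  {$r0:0, $r1:0, $r2:8, $r3:8, $r4:10, $r5:4, $r6:5}
[1] and  $r4, $r4, $r0  →  {$r0:0, $r1:0, $r2:8, $r3:8, $r4:0, $r5:4, $r6:5}
[2] bne  $r2, $r0, L12  →  {$r0:0, $r1:0, $r2:8, $r3:8, $r4:0, $r5:4, $r6:5}  ⟨branch taken⟩
[3] ori   $r3, $r3, 13  →  {$r0:0, $r1:0, $r2:8, $r3:13, $r4:0, $r5:4, $r6:5}

$r0=0 $r1=0 $r2=8 $r3=13 $r4=0 $r5=4 $r6=5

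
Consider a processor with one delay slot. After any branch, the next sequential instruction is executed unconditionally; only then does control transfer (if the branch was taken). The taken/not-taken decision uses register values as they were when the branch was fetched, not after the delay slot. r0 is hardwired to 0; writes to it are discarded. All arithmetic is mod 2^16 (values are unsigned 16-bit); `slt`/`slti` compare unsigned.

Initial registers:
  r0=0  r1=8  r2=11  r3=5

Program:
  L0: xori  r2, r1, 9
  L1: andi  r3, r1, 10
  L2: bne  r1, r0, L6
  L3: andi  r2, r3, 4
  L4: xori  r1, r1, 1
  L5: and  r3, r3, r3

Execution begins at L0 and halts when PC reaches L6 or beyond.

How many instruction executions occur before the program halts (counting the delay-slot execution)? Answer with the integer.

4

  step pc=0: xori  r2, r1, 9  regs=(0,8,1,5)
  step pc=1: andi  r3, r1, 10  regs=(0,8,1,8)
  step pc=2: bne  r1, r0, L6  cond=T  regs=(0,8,1,8)
  step pc=3: andi  r2, r3, 4  regs=(0,8,0,8)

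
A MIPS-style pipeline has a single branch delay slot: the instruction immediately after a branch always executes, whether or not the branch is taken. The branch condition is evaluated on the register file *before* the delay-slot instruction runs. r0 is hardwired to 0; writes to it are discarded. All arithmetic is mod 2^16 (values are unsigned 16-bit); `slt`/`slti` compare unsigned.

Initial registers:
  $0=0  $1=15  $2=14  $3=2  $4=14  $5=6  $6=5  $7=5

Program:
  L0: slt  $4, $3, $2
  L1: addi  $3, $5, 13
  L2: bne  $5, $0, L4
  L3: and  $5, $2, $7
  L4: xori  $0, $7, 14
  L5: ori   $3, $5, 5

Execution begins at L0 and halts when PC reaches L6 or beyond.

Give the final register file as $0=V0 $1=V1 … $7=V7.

PC=0  slt  $4, $3, $2        | $0=0 $1=15 $2=14 $3=2 $4=1 $5=6 $6=5 $7=5
PC=1  addi  $3, $5, 13       | $0=0 $1=15 $2=14 $3=19 $4=1 $5=6 $6=5 $7=5
PC=2  bne  $5, $0, L4        | $0=0 $1=15 $2=14 $3=19 $4=1 $5=6 $6=5 $7=5  [TAKEN]
PC=3  and  $5, $2, $7        | $0=0 $1=15 $2=14 $3=19 $4=1 $5=4 $6=5 $7=5
PC=4  xori  $0, $7, 14       | $0=0 $1=15 $2=14 $3=19 $4=1 $5=4 $6=5 $7=5
PC=5  ori   $3, $5, 5        | $0=0 $1=15 $2=14 $3=5 $4=1 $5=4 $6=5 $7=5

$0=0 $1=15 $2=14 $3=5 $4=1 $5=4 $6=5 $7=5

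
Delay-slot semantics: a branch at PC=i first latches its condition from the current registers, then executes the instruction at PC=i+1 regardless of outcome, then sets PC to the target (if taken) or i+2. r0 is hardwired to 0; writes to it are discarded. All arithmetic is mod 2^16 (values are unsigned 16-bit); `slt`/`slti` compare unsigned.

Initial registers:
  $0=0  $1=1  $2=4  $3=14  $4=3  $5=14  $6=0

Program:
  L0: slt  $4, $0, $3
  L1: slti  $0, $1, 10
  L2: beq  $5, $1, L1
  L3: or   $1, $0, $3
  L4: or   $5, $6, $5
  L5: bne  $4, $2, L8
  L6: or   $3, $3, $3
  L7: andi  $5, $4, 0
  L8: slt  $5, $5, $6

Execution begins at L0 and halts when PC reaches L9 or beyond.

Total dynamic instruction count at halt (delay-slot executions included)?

8

PC=0  slt  $4, $0, $3        | $0=0 $1=1 $2=4 $3=14 $4=1 $5=14 $6=0
PC=1  slti  $0, $1, 10       | $0=0 $1=1 $2=4 $3=14 $4=1 $5=14 $6=0
PC=2  beq  $5, $1, L1        | $0=0 $1=1 $2=4 $3=14 $4=1 $5=14 $6=0  [not taken]
PC=3  or   $1, $0, $3        | $0=0 $1=14 $2=4 $3=14 $4=1 $5=14 $6=0
PC=4  or   $5, $6, $5        | $0=0 $1=14 $2=4 $3=14 $4=1 $5=14 $6=0
PC=5  bne  $4, $2, L8        | $0=0 $1=14 $2=4 $3=14 $4=1 $5=14 $6=0  [TAKEN]
PC=6  or   $3, $3, $3        | $0=0 $1=14 $2=4 $3=14 $4=1 $5=14 $6=0
PC=8  slt  $5, $5, $6        | $0=0 $1=14 $2=4 $3=14 $4=1 $5=0 $6=0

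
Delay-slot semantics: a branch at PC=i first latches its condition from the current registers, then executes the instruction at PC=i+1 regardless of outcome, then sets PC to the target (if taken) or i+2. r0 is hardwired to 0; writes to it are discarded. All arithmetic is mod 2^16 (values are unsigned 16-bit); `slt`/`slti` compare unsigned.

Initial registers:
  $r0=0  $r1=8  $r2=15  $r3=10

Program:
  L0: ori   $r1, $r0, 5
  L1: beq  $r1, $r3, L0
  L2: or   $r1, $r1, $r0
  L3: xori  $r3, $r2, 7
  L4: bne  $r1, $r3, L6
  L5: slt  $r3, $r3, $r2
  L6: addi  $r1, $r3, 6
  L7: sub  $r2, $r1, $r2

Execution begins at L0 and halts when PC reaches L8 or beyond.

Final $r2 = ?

65528

  step pc=0: ori   $r1, $r0, 5  regs=(0,5,15,10)
  step pc=1: beq  $r1, $r3, L0  cond=F  regs=(0,5,15,10)
  step pc=2: or   $r1, $r1, $r0  regs=(0,5,15,10)
  step pc=3: xori  $r3, $r2, 7  regs=(0,5,15,8)
  step pc=4: bne  $r1, $r3, L6  cond=T  regs=(0,5,15,8)
  step pc=5: slt  $r3, $r3, $r2  regs=(0,5,15,1)
  step pc=6: addi  $r1, $r3, 6  regs=(0,7,15,1)
  step pc=7: sub  $r2, $r1, $r2  regs=(0,7,65528,1)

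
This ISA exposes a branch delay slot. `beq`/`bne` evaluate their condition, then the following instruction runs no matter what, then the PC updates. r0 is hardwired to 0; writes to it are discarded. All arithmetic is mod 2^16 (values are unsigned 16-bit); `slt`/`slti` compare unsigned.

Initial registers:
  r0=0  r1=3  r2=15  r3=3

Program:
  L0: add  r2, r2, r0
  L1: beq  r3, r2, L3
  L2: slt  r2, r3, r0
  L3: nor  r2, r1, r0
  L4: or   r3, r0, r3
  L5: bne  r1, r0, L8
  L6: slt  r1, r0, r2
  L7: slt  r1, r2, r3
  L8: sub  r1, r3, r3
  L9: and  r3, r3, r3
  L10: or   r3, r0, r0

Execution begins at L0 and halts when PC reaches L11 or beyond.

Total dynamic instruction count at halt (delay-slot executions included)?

10

PC=0  add  r2, r2, r0        | r0=0 r1=3 r2=15 r3=3
PC=1  beq  r3, r2, L3        | r0=0 r1=3 r2=15 r3=3  [not taken]
PC=2  slt  r2, r3, r0        | r0=0 r1=3 r2=0 r3=3
PC=3  nor  r2, r1, r0        | r0=0 r1=3 r2=65532 r3=3
PC=4  or   r3, r0, r3        | r0=0 r1=3 r2=65532 r3=3
PC=5  bne  r1, r0, L8        | r0=0 r1=3 r2=65532 r3=3  [TAKEN]
PC=6  slt  r1, r0, r2        | r0=0 r1=1 r2=65532 r3=3
PC=8  sub  r1, r3, r3        | r0=0 r1=0 r2=65532 r3=3
PC=9  and  r3, r3, r3        | r0=0 r1=0 r2=65532 r3=3
PC=10 or   r3, r0, r0        | r0=0 r1=0 r2=65532 r3=0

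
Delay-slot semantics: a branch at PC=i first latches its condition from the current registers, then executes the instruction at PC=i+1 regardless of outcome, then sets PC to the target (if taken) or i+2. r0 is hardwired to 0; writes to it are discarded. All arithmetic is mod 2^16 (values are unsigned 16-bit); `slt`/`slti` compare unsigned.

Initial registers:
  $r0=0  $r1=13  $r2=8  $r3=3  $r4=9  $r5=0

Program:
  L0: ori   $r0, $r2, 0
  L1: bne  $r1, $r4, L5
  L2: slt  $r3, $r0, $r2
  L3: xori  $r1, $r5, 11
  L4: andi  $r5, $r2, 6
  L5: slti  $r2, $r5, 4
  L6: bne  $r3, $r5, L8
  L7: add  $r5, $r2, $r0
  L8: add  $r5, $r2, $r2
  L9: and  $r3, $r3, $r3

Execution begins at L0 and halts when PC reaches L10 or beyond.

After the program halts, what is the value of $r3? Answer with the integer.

  step pc=0: ori   $r0, $r2, 0  regs=(0,13,8,3,9,0)
  step pc=1: bne  $r1, $r4, L5  cond=T  regs=(0,13,8,3,9,0)
  step pc=2: slt  $r3, $r0, $r2  regs=(0,13,8,1,9,0)
  step pc=5: slti  $r2, $r5, 4  regs=(0,13,1,1,9,0)
  step pc=6: bne  $r3, $r5, L8  cond=T  regs=(0,13,1,1,9,0)
  step pc=7: add  $r5, $r2, $r0  regs=(0,13,1,1,9,1)
  step pc=8: add  $r5, $r2, $r2  regs=(0,13,1,1,9,2)
  step pc=9: and  $r3, $r3, $r3  regs=(0,13,1,1,9,2)

1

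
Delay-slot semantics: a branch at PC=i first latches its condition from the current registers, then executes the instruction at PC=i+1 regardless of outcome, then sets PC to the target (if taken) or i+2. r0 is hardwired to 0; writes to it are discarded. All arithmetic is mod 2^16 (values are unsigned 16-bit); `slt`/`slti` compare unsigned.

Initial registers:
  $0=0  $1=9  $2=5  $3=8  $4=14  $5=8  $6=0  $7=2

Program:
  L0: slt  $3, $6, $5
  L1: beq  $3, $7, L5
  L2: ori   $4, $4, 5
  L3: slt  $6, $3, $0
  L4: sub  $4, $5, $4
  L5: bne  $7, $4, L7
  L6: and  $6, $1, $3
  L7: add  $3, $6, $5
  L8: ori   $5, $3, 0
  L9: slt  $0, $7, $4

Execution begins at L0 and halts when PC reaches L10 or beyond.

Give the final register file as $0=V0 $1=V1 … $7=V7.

$0=0 $1=9 $2=5 $3=9 $4=65529 $5=9 $6=1 $7=2

PC=0  slt  $3, $6, $5        | $0=0 $1=9 $2=5 $3=1 $4=14 $5=8 $6=0 $7=2
PC=1  beq  $3, $7, L5        | $0=0 $1=9 $2=5 $3=1 $4=14 $5=8 $6=0 $7=2  [not taken]
PC=2  ori   $4, $4, 5        | $0=0 $1=9 $2=5 $3=1 $4=15 $5=8 $6=0 $7=2
PC=3  slt  $6, $3, $0        | $0=0 $1=9 $2=5 $3=1 $4=15 $5=8 $6=0 $7=2
PC=4  sub  $4, $5, $4        | $0=0 $1=9 $2=5 $3=1 $4=65529 $5=8 $6=0 $7=2
PC=5  bne  $7, $4, L7        | $0=0 $1=9 $2=5 $3=1 $4=65529 $5=8 $6=0 $7=2  [TAKEN]
PC=6  and  $6, $1, $3        | $0=0 $1=9 $2=5 $3=1 $4=65529 $5=8 $6=1 $7=2
PC=7  add  $3, $6, $5        | $0=0 $1=9 $2=5 $3=9 $4=65529 $5=8 $6=1 $7=2
PC=8  ori   $5, $3, 0        | $0=0 $1=9 $2=5 $3=9 $4=65529 $5=9 $6=1 $7=2
PC=9  slt  $0, $7, $4        | $0=0 $1=9 $2=5 $3=9 $4=65529 $5=9 $6=1 $7=2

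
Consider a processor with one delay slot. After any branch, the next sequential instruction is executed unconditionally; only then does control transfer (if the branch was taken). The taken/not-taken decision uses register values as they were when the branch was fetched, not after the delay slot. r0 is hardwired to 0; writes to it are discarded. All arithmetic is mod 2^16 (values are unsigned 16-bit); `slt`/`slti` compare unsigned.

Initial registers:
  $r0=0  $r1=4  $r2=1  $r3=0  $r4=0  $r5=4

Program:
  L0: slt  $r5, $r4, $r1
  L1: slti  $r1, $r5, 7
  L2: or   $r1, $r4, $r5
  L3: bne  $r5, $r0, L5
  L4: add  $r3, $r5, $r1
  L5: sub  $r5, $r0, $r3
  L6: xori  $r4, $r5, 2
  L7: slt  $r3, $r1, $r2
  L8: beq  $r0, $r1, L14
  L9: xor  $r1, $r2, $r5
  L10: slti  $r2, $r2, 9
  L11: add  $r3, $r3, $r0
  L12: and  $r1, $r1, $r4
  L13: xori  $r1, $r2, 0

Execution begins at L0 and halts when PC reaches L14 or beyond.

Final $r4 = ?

#0 slt  $r5, $r4, $r1 ; 0/4/1/0/0/1
#1 slti  $r1, $r5, 7 ; 0/1/1/0/0/1
#2 or   $r1, $r4, $r5 ; 0/1/1/0/0/1
#3 bne  $r5, $r0, L5 ; 0/1/1/0/0/1 ; →target
#4 add  $r3, $r5, $r1 ; 0/1/1/2/0/1
#5 sub  $r5, $r0, $r3 ; 0/1/1/2/0/65534
#6 xori  $r4, $r5, 2 ; 0/1/1/2/65532/65534
#7 slt  $r3, $r1, $r2 ; 0/1/1/0/65532/65534
#8 beq  $r0, $r1, L14 ; 0/1/1/0/65532/65534 ; →fallthru
#9 xor  $r1, $r2, $r5 ; 0/65535/1/0/65532/65534
#10 slti  $r2, $r2, 9 ; 0/65535/1/0/65532/65534
#11 add  $r3, $r3, $r0 ; 0/65535/1/0/65532/65534
#12 and  $r1, $r1, $r4 ; 0/65532/1/0/65532/65534
#13 xori  $r1, $r2, 0 ; 0/1/1/0/65532/65534

65532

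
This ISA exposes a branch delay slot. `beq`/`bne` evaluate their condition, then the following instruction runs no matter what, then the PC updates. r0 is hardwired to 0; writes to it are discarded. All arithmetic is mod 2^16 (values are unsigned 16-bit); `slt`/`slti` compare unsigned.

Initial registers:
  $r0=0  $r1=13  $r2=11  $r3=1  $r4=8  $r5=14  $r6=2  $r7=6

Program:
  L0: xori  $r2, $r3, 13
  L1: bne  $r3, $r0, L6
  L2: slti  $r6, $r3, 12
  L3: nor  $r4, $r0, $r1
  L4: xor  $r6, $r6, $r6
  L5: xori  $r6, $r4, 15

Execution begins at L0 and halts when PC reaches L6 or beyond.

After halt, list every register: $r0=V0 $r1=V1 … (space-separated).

  step pc=0: xori  $r2, $r3, 13  regs=(0,13,12,1,8,14,2,6)
  step pc=1: bne  $r3, $r0, L6  cond=T  regs=(0,13,12,1,8,14,2,6)
  step pc=2: slti  $r6, $r3, 12  regs=(0,13,12,1,8,14,1,6)

$r0=0 $r1=13 $r2=12 $r3=1 $r4=8 $r5=14 $r6=1 $r7=6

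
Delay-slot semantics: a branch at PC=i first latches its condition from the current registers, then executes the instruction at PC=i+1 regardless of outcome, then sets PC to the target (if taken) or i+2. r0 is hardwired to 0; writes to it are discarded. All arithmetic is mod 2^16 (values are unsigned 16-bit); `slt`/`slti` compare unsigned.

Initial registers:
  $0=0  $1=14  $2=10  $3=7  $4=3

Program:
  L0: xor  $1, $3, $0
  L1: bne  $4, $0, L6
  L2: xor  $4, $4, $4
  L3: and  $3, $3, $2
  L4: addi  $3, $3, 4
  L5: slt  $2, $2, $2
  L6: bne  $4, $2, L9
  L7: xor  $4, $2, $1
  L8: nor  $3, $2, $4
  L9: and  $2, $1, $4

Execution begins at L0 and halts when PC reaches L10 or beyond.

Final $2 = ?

5

  step pc=0: xor  $1, $3, $0  regs=(0,7,10,7,3)
  step pc=1: bne  $4, $0, L6  cond=T  regs=(0,7,10,7,3)
  step pc=2: xor  $4, $4, $4  regs=(0,7,10,7,0)
  step pc=6: bne  $4, $2, L9  cond=T  regs=(0,7,10,7,0)
  step pc=7: xor  $4, $2, $1  regs=(0,7,10,7,13)
  step pc=9: and  $2, $1, $4  regs=(0,7,5,7,13)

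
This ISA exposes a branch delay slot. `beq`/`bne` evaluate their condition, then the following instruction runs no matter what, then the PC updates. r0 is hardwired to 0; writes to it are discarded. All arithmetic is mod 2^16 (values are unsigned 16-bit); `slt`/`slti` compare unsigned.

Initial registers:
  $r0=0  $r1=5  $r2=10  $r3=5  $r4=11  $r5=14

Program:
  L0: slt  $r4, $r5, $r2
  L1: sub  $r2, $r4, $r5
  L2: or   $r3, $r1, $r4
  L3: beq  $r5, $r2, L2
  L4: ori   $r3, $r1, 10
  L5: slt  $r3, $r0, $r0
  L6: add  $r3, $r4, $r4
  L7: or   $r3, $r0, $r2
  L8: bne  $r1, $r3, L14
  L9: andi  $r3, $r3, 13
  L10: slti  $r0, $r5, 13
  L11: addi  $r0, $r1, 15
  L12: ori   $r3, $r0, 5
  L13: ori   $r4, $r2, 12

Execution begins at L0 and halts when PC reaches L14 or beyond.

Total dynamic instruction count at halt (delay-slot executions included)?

10

PC=0  slt  $r4, $r5, $r2     | $r0=0 $r1=5 $r2=10 $r3=5 $r4=0 $r5=14
PC=1  sub  $r2, $r4, $r5     | $r0=0 $r1=5 $r2=65522 $r3=5 $r4=0 $r5=14
PC=2  or   $r3, $r1, $r4     | $r0=0 $r1=5 $r2=65522 $r3=5 $r4=0 $r5=14
PC=3  beq  $r5, $r2, L2      | $r0=0 $r1=5 $r2=65522 $r3=5 $r4=0 $r5=14  [not taken]
PC=4  ori   $r3, $r1, 10     | $r0=0 $r1=5 $r2=65522 $r3=15 $r4=0 $r5=14
PC=5  slt  $r3, $r0, $r0     | $r0=0 $r1=5 $r2=65522 $r3=0 $r4=0 $r5=14
PC=6  add  $r3, $r4, $r4     | $r0=0 $r1=5 $r2=65522 $r3=0 $r4=0 $r5=14
PC=7  or   $r3, $r0, $r2     | $r0=0 $r1=5 $r2=65522 $r3=65522 $r4=0 $r5=14
PC=8  bne  $r1, $r3, L14     | $r0=0 $r1=5 $r2=65522 $r3=65522 $r4=0 $r5=14  [TAKEN]
PC=9  andi  $r3, $r3, 13     | $r0=0 $r1=5 $r2=65522 $r3=0 $r4=0 $r5=14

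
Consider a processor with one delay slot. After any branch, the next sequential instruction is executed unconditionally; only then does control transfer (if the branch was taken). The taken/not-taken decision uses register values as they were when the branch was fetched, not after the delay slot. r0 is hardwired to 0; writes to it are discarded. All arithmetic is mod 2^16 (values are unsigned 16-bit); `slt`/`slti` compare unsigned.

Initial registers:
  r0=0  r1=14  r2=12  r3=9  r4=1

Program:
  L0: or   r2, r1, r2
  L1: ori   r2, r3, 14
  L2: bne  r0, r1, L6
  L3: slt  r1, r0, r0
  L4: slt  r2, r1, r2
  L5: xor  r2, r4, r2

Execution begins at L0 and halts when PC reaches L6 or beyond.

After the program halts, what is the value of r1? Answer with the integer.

#0 or   r2, r1, r2 ; 0/14/14/9/1
#1 ori   r2, r3, 14 ; 0/14/15/9/1
#2 bne  r0, r1, L6 ; 0/14/15/9/1 ; →target
#3 slt  r1, r0, r0 ; 0/0/15/9/1

0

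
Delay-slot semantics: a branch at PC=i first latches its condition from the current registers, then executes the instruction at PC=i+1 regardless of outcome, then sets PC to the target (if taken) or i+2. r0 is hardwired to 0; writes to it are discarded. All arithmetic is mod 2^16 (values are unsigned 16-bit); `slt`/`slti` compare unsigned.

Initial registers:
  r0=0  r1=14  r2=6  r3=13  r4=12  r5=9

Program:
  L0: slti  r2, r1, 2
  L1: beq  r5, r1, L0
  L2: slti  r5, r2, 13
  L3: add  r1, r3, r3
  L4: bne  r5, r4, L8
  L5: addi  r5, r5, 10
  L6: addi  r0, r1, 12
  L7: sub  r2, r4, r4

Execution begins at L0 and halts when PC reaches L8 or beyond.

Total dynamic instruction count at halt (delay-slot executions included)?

6

PC=0  slti  r2, r1, 2        | r0=0 r1=14 r2=0 r3=13 r4=12 r5=9
PC=1  beq  r5, r1, L0        | r0=0 r1=14 r2=0 r3=13 r4=12 r5=9  [not taken]
PC=2  slti  r5, r2, 13       | r0=0 r1=14 r2=0 r3=13 r4=12 r5=1
PC=3  add  r1, r3, r3        | r0=0 r1=26 r2=0 r3=13 r4=12 r5=1
PC=4  bne  r5, r4, L8        | r0=0 r1=26 r2=0 r3=13 r4=12 r5=1  [TAKEN]
PC=5  addi  r5, r5, 10       | r0=0 r1=26 r2=0 r3=13 r4=12 r5=11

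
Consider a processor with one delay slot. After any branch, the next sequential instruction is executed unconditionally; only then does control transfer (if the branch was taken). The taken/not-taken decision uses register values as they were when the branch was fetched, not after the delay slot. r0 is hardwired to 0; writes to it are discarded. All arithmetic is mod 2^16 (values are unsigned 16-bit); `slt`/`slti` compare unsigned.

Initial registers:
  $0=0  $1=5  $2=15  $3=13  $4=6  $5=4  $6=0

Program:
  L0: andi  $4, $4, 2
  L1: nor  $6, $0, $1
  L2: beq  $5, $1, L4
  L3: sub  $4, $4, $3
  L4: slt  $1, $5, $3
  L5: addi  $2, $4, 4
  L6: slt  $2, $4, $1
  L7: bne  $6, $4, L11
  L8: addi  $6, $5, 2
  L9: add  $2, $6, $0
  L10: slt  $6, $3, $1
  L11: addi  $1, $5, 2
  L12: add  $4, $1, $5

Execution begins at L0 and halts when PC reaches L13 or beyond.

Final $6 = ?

PC=0  andi  $4, $4, 2        | $0=0 $1=5 $2=15 $3=13 $4=2 $5=4 $6=0
PC=1  nor  $6, $0, $1        | $0=0 $1=5 $2=15 $3=13 $4=2 $5=4 $6=65530
PC=2  beq  $5, $1, L4        | $0=0 $1=5 $2=15 $3=13 $4=2 $5=4 $6=65530  [not taken]
PC=3  sub  $4, $4, $3        | $0=0 $1=5 $2=15 $3=13 $4=65525 $5=4 $6=65530
PC=4  slt  $1, $5, $3        | $0=0 $1=1 $2=15 $3=13 $4=65525 $5=4 $6=65530
PC=5  addi  $2, $4, 4        | $0=0 $1=1 $2=65529 $3=13 $4=65525 $5=4 $6=65530
PC=6  slt  $2, $4, $1        | $0=0 $1=1 $2=0 $3=13 $4=65525 $5=4 $6=65530
PC=7  bne  $6, $4, L11       | $0=0 $1=1 $2=0 $3=13 $4=65525 $5=4 $6=65530  [TAKEN]
PC=8  addi  $6, $5, 2        | $0=0 $1=1 $2=0 $3=13 $4=65525 $5=4 $6=6
PC=11 addi  $1, $5, 2        | $0=0 $1=6 $2=0 $3=13 $4=65525 $5=4 $6=6
PC=12 add  $4, $1, $5        | $0=0 $1=6 $2=0 $3=13 $4=10 $5=4 $6=6

6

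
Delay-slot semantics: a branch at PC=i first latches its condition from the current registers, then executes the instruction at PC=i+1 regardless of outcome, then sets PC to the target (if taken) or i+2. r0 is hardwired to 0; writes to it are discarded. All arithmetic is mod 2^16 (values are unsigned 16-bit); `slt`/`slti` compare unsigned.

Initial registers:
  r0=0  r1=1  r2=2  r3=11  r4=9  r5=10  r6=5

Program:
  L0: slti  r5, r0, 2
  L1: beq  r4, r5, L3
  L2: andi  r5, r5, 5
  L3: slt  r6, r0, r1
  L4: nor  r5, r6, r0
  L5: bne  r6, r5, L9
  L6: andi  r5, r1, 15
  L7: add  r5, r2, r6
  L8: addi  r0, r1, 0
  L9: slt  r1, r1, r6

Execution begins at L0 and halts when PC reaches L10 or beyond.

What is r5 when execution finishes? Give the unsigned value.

PC=0  slti  r5, r0, 2        | r0=0 r1=1 r2=2 r3=11 r4=9 r5=1 r6=5
PC=1  beq  r4, r5, L3        | r0=0 r1=1 r2=2 r3=11 r4=9 r5=1 r6=5  [not taken]
PC=2  andi  r5, r5, 5        | r0=0 r1=1 r2=2 r3=11 r4=9 r5=1 r6=5
PC=3  slt  r6, r0, r1        | r0=0 r1=1 r2=2 r3=11 r4=9 r5=1 r6=1
PC=4  nor  r5, r6, r0        | r0=0 r1=1 r2=2 r3=11 r4=9 r5=65534 r6=1
PC=5  bne  r6, r5, L9        | r0=0 r1=1 r2=2 r3=11 r4=9 r5=65534 r6=1  [TAKEN]
PC=6  andi  r5, r1, 15       | r0=0 r1=1 r2=2 r3=11 r4=9 r5=1 r6=1
PC=9  slt  r1, r1, r6        | r0=0 r1=0 r2=2 r3=11 r4=9 r5=1 r6=1

1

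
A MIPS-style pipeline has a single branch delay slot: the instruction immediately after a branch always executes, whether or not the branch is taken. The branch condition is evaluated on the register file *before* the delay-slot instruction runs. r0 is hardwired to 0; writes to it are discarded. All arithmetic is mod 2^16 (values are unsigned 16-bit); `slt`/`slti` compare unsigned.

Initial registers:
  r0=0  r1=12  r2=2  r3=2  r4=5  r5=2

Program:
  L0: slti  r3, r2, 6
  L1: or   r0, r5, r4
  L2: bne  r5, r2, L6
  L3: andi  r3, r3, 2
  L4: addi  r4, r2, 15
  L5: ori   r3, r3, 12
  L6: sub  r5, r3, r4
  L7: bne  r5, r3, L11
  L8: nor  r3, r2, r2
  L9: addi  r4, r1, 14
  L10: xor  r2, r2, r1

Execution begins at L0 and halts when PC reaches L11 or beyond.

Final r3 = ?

65533

PC=0  slti  r3, r2, 6        | r0=0 r1=12 r2=2 r3=1 r4=5 r5=2
PC=1  or   r0, r5, r4        | r0=0 r1=12 r2=2 r3=1 r4=5 r5=2
PC=2  bne  r5, r2, L6        | r0=0 r1=12 r2=2 r3=1 r4=5 r5=2  [not taken]
PC=3  andi  r3, r3, 2        | r0=0 r1=12 r2=2 r3=0 r4=5 r5=2
PC=4  addi  r4, r2, 15       | r0=0 r1=12 r2=2 r3=0 r4=17 r5=2
PC=5  ori   r3, r3, 12       | r0=0 r1=12 r2=2 r3=12 r4=17 r5=2
PC=6  sub  r5, r3, r4        | r0=0 r1=12 r2=2 r3=12 r4=17 r5=65531
PC=7  bne  r5, r3, L11       | r0=0 r1=12 r2=2 r3=12 r4=17 r5=65531  [TAKEN]
PC=8  nor  r3, r2, r2        | r0=0 r1=12 r2=2 r3=65533 r4=17 r5=65531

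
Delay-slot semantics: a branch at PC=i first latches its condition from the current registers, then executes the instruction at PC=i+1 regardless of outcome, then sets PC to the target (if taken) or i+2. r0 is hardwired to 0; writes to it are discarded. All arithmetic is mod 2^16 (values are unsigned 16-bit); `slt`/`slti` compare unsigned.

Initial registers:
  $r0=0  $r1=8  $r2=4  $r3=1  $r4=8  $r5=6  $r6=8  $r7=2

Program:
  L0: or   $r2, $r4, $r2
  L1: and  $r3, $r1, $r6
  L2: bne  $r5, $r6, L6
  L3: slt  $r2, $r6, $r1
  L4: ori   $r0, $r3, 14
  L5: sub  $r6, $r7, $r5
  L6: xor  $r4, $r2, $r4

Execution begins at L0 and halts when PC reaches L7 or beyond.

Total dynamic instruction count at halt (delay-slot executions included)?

PC=0  or   $r2, $r4, $r2     | $r0=0 $r1=8 $r2=12 $r3=1 $r4=8 $r5=6 $r6=8 $r7=2
PC=1  and  $r3, $r1, $r6     | $r0=0 $r1=8 $r2=12 $r3=8 $r4=8 $r5=6 $r6=8 $r7=2
PC=2  bne  $r5, $r6, L6      | $r0=0 $r1=8 $r2=12 $r3=8 $r4=8 $r5=6 $r6=8 $r7=2  [TAKEN]
PC=3  slt  $r2, $r6, $r1     | $r0=0 $r1=8 $r2=0 $r3=8 $r4=8 $r5=6 $r6=8 $r7=2
PC=6  xor  $r4, $r2, $r4     | $r0=0 $r1=8 $r2=0 $r3=8 $r4=8 $r5=6 $r6=8 $r7=2

5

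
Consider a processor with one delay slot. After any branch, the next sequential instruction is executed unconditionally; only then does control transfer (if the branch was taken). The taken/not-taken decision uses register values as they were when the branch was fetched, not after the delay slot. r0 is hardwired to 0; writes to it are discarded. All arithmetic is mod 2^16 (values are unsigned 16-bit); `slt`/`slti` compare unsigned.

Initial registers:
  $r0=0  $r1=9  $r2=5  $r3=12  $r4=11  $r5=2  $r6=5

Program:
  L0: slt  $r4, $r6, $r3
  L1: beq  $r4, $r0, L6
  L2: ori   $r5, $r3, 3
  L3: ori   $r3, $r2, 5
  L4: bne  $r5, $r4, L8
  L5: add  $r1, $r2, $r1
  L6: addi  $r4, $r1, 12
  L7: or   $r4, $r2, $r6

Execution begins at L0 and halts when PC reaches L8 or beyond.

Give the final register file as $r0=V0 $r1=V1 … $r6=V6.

  step pc=0: slt  $r4, $r6, $r3  regs=(0,9,5,12,1,2,5)
  step pc=1: beq  $r4, $r0, L6  cond=F  regs=(0,9,5,12,1,2,5)
  step pc=2: ori   $r5, $r3, 3  regs=(0,9,5,12,1,15,5)
  step pc=3: ori   $r3, $r2, 5  regs=(0,9,5,5,1,15,5)
  step pc=4: bne  $r5, $r4, L8  cond=T  regs=(0,9,5,5,1,15,5)
  step pc=5: add  $r1, $r2, $r1  regs=(0,14,5,5,1,15,5)

$r0=0 $r1=14 $r2=5 $r3=5 $r4=1 $r5=15 $r6=5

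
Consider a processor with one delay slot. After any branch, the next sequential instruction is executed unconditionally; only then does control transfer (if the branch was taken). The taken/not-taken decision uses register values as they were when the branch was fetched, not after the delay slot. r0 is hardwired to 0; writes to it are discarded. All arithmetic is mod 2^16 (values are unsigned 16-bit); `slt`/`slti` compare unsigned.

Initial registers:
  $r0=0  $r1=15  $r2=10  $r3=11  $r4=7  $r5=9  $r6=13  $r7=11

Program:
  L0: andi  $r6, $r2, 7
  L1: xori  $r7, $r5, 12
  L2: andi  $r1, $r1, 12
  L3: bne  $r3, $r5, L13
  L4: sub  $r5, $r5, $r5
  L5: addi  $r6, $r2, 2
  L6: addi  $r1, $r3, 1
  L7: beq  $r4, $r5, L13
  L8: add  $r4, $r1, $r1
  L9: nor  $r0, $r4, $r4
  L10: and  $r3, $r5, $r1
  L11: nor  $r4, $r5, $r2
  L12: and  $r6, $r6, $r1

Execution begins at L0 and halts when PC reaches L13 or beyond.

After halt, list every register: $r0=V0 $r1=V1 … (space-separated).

  step pc=0: andi  $r6, $r2, 7  regs=(0,15,10,11,7,9,2,11)
  step pc=1: xori  $r7, $r5, 12  regs=(0,15,10,11,7,9,2,5)
  step pc=2: andi  $r1, $r1, 12  regs=(0,12,10,11,7,9,2,5)
  step pc=3: bne  $r3, $r5, L13  cond=T  regs=(0,12,10,11,7,9,2,5)
  step pc=4: sub  $r5, $r5, $r5  regs=(0,12,10,11,7,0,2,5)

$r0=0 $r1=12 $r2=10 $r3=11 $r4=7 $r5=0 $r6=2 $r7=5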